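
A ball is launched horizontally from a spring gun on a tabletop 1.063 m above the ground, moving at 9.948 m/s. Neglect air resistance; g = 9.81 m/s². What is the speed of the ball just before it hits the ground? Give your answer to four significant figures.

10.95 m/s

Fall time: t = √(2 × 1.063 / 9.81) = 0.46553 s.
At impact: v_x = 9.948 m/s (unchanged), v_y = g t = 9.81 × 0.46553 = 4.5668 m/s.
Speed = √(v_x² + v_y²) = √(98.963 + 20.856) = 10.95 m/s.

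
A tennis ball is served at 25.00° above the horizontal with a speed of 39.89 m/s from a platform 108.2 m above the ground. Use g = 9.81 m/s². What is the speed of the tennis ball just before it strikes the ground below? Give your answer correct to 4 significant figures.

v_x = 39.89 cos 25.00° = 36.153 m/s is unchanged throughout.
For the vertical component, v_y² = v_y0² + 2 g h = (16.858)² + 2×9.81×108.2 = 2407.1, so |v_y| = 49.062 m/s.
Impact speed = √(v_x² + v_y²) = √(1307.0 + 2407.1) = 60.94 m/s.

60.94 m/s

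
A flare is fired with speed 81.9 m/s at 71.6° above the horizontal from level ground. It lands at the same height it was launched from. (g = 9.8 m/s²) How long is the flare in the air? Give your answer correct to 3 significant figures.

15.9 s

Vertical component: v_y = 81.9 sin 71.6° = 77.71 m/s.
For a projectile landing at launch height, time of flight is t = 2 v_y / g = 2 × 77.71 / 9.8 = 15.9 s.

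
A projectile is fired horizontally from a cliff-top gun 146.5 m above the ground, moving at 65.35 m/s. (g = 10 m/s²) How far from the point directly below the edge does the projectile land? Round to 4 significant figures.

Initial vertical velocity is zero, so the fall time comes from h = ½ g t²: t = √(2 × 146.5 / 10) = 5.4129 s.
Horizontal motion is uniform at 65.35 m/s, so x = 65.35 × 5.4129 = 353.7 m.

353.7 m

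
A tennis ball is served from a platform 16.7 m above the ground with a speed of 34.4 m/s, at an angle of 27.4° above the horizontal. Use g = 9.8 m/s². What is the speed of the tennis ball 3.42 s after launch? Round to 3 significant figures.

35.3 m/s

v_x = 34.4 cos 27.4° = 30.54 m/s (constant).
v_y(t) = 34.4 sin 27.4° − g t = 15.83 − 9.8 × 3.42 = -17.69 m/s.
Speed = √(v_x² + v_y²) = √(932.7 + 312.9) = 35.3 m/s.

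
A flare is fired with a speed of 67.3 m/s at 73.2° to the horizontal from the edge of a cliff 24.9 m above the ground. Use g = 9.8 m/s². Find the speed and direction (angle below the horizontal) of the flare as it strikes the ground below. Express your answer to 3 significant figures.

v_x = 67.3 cos 73.2° = 19.45 m/s (constant).
|v_y| at impact = √((64.43)² + 2×9.8×24.9) = 68.11 m/s.
Speed = √(19.45² + 68.11²) = 70.8 m/s; angle = arctan(68.11/19.45) = 74.1° below horizontal.

70.8 m/s at 74.1° below the horizontal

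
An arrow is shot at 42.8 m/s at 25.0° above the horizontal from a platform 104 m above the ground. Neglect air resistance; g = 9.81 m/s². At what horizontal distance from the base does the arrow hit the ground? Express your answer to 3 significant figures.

264 m

Components: v_x = 42.8 cos 25.0° = 38.79 m/s, v_y = 42.8 sin 25.0° = 18.09 m/s.
Vertical: 0 = 104 + 18.09 t − ½(9.81) t² ⇒ 4.905 t² − 18.09 t − 104 = 0.
t = [18.09 + √(327.2 + 2040)] / 9.810 = 6.804 s.
Horizontal: R = v_x · t = 38.79 × 6.804 = 264 m.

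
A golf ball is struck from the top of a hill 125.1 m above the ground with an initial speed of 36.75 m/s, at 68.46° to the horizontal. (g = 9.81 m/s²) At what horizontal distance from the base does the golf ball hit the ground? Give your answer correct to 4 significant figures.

Components: v_x = 36.75 cos 68.46° = 13.493 m/s, v_y = 36.75 sin 68.46° = 34.183 m/s.
Vertical: 0 = 125.1 + 34.183 t − ½(9.81) t² ⇒ 4.905 t² − 34.183 t − 125.1 = 0.
t = [34.183 + √(1168.5 + 2454.5)] / 9.810 = 9.6202 s.
Horizontal: R = v_x · t = 13.493 × 9.6202 = 129.8 m.

129.8 m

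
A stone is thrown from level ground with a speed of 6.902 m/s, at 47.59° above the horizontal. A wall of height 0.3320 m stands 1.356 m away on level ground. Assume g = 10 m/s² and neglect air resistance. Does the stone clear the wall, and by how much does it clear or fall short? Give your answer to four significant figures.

Yes — it clears the wall by 0.7282 m.

v_x = 6.902 cos 47.59° = 4.6549 m/s; v_y0 = 6.902 sin 47.59° = 5.0960 m/s.
Time to reach the wall: t = 1.356 / 4.6549 = 0.29131 s.
Height at that point: y = 5.0960×0.29131 − 5.000×0.29131² = 1.0602 m.
That is 1.0602 − 0.3320 = 0.7282 m above the top of the wall, so the stone clears it.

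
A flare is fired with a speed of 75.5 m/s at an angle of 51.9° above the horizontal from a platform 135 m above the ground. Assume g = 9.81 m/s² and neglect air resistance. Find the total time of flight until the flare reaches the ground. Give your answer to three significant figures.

Vertical component: v_y = 75.5 sin 51.9° = 59.41 m/s.
Taking up as positive with launch at y = 135 m, landing at y = 0: 0 = 135 + 59.41 t − ½(9.81) t².
Solving 4.905 t² − 59.41 t − 135 = 0 gives t = [59.41 + √(59.41² + 4·4.905·135)] / 9.810 = 14.1 s.

14.1 s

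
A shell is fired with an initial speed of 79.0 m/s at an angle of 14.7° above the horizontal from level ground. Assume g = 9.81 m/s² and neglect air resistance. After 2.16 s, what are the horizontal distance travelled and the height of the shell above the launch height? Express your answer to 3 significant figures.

v_x = 79.0 cos 14.7° = 76.41 m/s; v_y0 = 79.0 sin 14.7° = 20.05 m/s.
x = v_x t = 76.41 × 2.16 = 165 m.
y = v_y0 t − ½ g t² = 20.05×2.16 − 4.905×2.16² = 20.4 m.

x = 165 m, y = 20.4 m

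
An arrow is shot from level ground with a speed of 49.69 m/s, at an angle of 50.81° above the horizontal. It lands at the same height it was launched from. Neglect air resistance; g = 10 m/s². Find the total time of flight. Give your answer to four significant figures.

7.702 s

Vertical component: v_y = 49.69 sin 50.81° = 38.512 m/s.
For a projectile landing at launch height, time of flight is t = 2 v_y / g = 2 × 38.512 / 10 = 7.702 s.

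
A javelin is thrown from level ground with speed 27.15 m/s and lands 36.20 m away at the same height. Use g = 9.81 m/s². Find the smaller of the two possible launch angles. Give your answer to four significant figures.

14.40°

Level-ground range: R = v₀² sin(2θ)/g ⇒ sin 2θ = R g / v₀² = 36.20×9.81/27.15² = 0.4818.
2θ = arcsin(0.4818) = 28.803° or 180° − 28.803° = 151.197°.
So θ = 14.40° or θ = 75.60°.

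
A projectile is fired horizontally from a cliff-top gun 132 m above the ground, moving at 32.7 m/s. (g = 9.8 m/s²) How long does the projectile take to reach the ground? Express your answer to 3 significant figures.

5.19 s

The horizontal speed doesn't affect the fall. With v_y0 = 0, h = ½ g t².
t = √(2 × 132 / 9.8) = √26.94 = 5.19 s.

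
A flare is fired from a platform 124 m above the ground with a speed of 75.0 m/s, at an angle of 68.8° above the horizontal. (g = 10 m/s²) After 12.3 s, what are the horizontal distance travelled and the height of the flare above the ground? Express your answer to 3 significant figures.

v_x = 75.0 cos 68.8° = 27.12 m/s; v_y0 = 75.0 sin 68.8° = 69.92 m/s.
x = v_x t = 27.12 × 12.3 = 334 m.
y = 124 + v_y0 t − ½ g t² = 228 m.

x = 334 m, y = 228 m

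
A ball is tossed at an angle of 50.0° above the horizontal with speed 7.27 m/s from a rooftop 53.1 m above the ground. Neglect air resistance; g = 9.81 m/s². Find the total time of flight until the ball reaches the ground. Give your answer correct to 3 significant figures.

3.91 s

Vertical component: v_y = 7.27 sin 50.0° = 5.569 m/s.
Taking up as positive with launch at y = 53.1 m, landing at y = 0: 0 = 53.1 + 5.569 t − ½(9.81) t².
Solving 4.905 t² − 5.569 t − 53.1 = 0 gives t = [5.569 + √(5.569² + 4·4.905·53.1)] / 9.810 = 3.91 s.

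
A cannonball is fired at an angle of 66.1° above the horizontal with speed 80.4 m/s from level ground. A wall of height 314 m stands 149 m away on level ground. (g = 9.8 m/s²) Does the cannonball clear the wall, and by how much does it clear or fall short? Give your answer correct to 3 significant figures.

v_x = 80.4 cos 66.1° = 32.57 m/s; v_y0 = 80.4 sin 66.1° = 73.51 m/s.
Time to reach the wall: t = 149 / 32.57 = 4.575 s.
Height at that point: y = 73.51×4.575 − 4.900×4.575² = 233.7 m.
That is 314 − 233.7 = 80.3 m below the top of the wall, so the cannonball does not clear it.

No — it falls 80.3 m short of clearing the wall.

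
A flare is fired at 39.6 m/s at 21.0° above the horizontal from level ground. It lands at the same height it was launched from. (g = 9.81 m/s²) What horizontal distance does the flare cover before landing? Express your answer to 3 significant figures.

107 m

For level ground, R = v₀² sin(2θ) / g.
sin(2 × 21.0°) = sin 42.00° = 0.6691.
R = (39.6)² × 0.6691 / 9.81 = 107 m.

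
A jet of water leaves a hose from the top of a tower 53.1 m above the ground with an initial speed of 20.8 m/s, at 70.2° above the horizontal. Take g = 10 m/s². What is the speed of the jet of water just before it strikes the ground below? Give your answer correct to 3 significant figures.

v_x = 20.8 cos 70.2° = 7.046 m/s is unchanged throughout.
For the vertical component, v_y² = v_y0² + 2 g h = (19.57)² + 2×10×53.1 = 1445, so |v_y| = 38.01 m/s.
Impact speed = √(v_x² + v_y²) = √(49.65 + 1445) = 38.7 m/s.

38.7 m/s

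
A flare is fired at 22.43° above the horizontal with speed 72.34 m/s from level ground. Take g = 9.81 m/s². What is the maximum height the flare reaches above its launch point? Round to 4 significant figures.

38.83 m

Vertical component of launch velocity: v_y = 72.34 sin 22.43° = 27.602 m/s.
At the highest point the vertical velocity is zero, so v_y² = 2 g h_max.
h_max = (27.602)² / (2 × 9.81) = 761.87 / 19.62 = 38.83 m.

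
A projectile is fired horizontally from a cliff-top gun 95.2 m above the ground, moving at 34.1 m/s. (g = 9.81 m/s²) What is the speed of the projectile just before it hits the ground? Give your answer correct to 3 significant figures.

Fall time: t = √(2 × 95.2 / 9.81) = 4.406 s.
At impact: v_x = 34.1 m/s (unchanged), v_y = g t = 9.81 × 4.406 = 43.22 m/s.
Speed = √(v_x² + v_y²) = √(1163 + 1868) = 55.1 m/s.

55.1 m/s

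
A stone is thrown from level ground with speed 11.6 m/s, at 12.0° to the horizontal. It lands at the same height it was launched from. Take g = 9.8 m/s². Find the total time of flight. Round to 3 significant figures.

Vertical component: v_y = 11.6 sin 12.0° = 2.412 m/s.
For a projectile landing at launch height, time of flight is t = 2 v_y / g = 2 × 2.412 / 9.8 = 0.492 s.

0.492 s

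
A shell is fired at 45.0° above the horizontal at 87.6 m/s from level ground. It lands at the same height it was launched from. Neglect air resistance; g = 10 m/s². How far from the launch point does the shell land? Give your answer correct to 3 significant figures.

For level ground, R = v₀² sin(2θ) / g.
sin(2 × 45.0°) = sin 90.00° = 1.000.
R = (87.6)² × 1.000 / 10 = 767 m.

767 m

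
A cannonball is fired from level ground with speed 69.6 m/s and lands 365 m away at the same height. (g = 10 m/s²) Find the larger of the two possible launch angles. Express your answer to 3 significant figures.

Level-ground range: R = v₀² sin(2θ)/g ⇒ sin 2θ = R g / v₀² = 365×10/69.6² = 0.7535.
2θ = arcsin(0.7535) = 48.89° or 180° − 48.89° = 131.11°.
So θ = 24.4° or θ = 65.6°.

65.6°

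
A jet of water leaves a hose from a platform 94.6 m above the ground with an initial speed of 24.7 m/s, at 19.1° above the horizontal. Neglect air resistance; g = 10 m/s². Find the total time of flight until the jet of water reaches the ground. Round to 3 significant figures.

Vertical component: v_y = 24.7 sin 19.1° = 8.082 m/s.
Taking up as positive with launch at y = 94.6 m, landing at y = 0: 0 = 94.6 + 8.082 t − ½(10) t².
Solving 5.000 t² − 8.082 t − 94.6 = 0 gives t = [8.082 + √(8.082² + 4·5.000·94.6)] / 10.00 = 5.23 s.

5.23 s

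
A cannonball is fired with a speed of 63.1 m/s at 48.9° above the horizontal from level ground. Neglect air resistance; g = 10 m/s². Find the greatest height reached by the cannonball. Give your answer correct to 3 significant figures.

113 m

Vertical component of launch velocity: v_y = 63.1 sin 48.9° = 47.55 m/s.
At the highest point the vertical velocity is zero, so v_y² = 2 g h_max.
h_max = (47.55)² / (2 × 10) = 2261 / 20.00 = 113 m.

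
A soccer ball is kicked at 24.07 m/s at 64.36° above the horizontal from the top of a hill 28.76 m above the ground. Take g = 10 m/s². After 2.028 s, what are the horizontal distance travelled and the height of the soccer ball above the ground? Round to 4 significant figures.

x = 21.12 m, y = 52.20 m

v_x = 24.07 cos 64.36° = 10.415 m/s; v_y0 = 24.07 sin 64.36° = 21.700 m/s.
x = v_x t = 10.415 × 2.028 = 21.12 m.
y = 28.76 + v_y0 t − ½ g t² = 52.20 m.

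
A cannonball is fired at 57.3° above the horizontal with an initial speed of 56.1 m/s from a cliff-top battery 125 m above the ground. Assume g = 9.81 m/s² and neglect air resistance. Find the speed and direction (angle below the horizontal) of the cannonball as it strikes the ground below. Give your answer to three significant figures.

v_x = 56.1 cos 57.3° = 30.31 m/s (constant).
|v_y| at impact = √((47.21)² + 2×9.81×125) = 68.42 m/s.
Speed = √(30.31² + 68.42²) = 74.8 m/s; angle = arctan(68.42/30.31) = 66.1° below horizontal.

74.8 m/s at 66.1° below the horizontal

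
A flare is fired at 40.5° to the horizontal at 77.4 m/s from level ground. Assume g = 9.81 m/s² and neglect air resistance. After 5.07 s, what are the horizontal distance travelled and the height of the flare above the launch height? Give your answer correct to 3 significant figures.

x = 298 m, y = 129 m

v_x = 77.4 cos 40.5° = 58.86 m/s; v_y0 = 77.4 sin 40.5° = 50.27 m/s.
x = v_x t = 58.86 × 5.07 = 298 m.
y = v_y0 t − ½ g t² = 50.27×5.07 − 4.905×5.07² = 129 m.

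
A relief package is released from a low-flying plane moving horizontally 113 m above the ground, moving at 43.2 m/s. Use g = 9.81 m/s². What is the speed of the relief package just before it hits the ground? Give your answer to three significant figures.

Fall time: t = √(2 × 113 / 9.81) = 4.800 s.
At impact: v_x = 43.2 m/s (unchanged), v_y = g t = 9.81 × 4.800 = 47.09 m/s.
Speed = √(v_x² + v_y²) = √(1866 + 2217) = 63.9 m/s.

63.9 m/s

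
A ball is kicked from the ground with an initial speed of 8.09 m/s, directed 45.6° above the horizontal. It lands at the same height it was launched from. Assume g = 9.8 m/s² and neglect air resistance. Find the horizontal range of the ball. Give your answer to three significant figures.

Components: v_x = 8.09 cos 45.6° = 5.660 m/s, v_y = 8.09 sin 45.6° = 5.780 m/s.
Time of flight (same landing height): t = 2 v_y / g = 2 × 5.780 / 9.8 = 1.180 s.
Range: R = v_x · t = 5.660 × 1.180 = 6.68 m.

6.68 m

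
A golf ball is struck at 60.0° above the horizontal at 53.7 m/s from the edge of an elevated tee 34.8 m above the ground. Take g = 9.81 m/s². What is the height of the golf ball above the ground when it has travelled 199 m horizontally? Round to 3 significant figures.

v_x = 53.7 cos 60.0° = 26.85 m/s, v_y0 = 53.7 sin 60.0° = 46.51 m/s.
Time to reach x = 199 m: t = x / v_x = 199 / 26.85 = 7.412 s.
y = 34.8 + v_y0 t − ½ g t² = 34.8 + 46.51×7.412 − 4.905×7.412² = 110 m.

110 m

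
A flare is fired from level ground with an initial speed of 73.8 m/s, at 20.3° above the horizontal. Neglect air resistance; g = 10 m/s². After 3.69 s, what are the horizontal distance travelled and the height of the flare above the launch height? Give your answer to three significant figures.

v_x = 73.8 cos 20.3° = 69.22 m/s; v_y0 = 73.8 sin 20.3° = 25.60 m/s.
x = v_x t = 69.22 × 3.69 = 255 m.
y = v_y0 t − ½ g t² = 25.60×3.69 − 5.000×3.69² = 26.4 m.

x = 255 m, y = 26.4 m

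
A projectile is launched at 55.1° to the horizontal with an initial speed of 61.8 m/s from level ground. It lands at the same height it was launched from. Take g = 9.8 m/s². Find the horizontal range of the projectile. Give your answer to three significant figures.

366 m

For level ground, R = v₀² sin(2θ) / g.
sin(2 × 55.1°) = sin 110.2° = 0.9385.
R = (61.8)² × 0.9385 / 9.8 = 366 m.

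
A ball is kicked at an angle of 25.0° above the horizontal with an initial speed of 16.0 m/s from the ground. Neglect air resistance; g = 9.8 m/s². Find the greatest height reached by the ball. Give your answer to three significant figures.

Vertical component of launch velocity: v_y = 16.0 sin 25.0° = 6.762 m/s.
At the highest point the vertical velocity is zero, so v_y² = 2 g h_max.
h_max = (6.762)² / (2 × 9.8) = 45.72 / 19.60 = 2.33 m.

2.33 m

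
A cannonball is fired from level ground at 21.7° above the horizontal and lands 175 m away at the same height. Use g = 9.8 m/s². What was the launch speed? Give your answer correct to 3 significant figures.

On level ground, R = v₀² sin(2θ) / g, so v₀ = √(R g / sin 2θ).
sin(2 × 21.7°) = 0.6871.
v₀ = √(175 × 9.8 / 0.6871) = √2496 = 50.0 m/s.

50.0 m/s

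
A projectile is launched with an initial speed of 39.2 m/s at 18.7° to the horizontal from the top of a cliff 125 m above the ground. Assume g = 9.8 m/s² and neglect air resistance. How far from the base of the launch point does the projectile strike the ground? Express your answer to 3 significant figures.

Components: v_x = 39.2 cos 18.7° = 37.13 m/s, v_y = 39.2 sin 18.7° = 12.57 m/s.
Vertical: 0 = 125 + 12.57 t − ½(9.8) t² ⇒ 4.900 t² − 12.57 t − 125 = 0.
t = [12.57 + √(158.0 + 2450)] / 9.800 = 6.494 s.
Horizontal: R = v_x · t = 37.13 × 6.494 = 241 m.

241 m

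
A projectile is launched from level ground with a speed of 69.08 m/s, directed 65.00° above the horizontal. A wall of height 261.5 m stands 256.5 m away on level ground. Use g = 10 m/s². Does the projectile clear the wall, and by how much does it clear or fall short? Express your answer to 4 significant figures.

No — it falls 97.40 m short of clearing the wall.

v_x = 69.08 cos 65.00° = 29.194 m/s; v_y0 = 69.08 sin 65.00° = 62.608 m/s.
Time to reach the wall: t = 256.5 / 29.194 = 8.7861 s.
Height at that point: y = 62.608×8.7861 − 5.000×8.7861² = 164.10 m.
That is 261.5 − 164.10 = 97.40 m below the top of the wall, so the projectile does not clear it.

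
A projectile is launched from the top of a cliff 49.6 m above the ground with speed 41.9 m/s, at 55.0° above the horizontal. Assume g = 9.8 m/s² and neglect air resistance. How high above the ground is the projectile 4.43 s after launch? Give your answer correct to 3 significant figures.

105 m

v_y0 = 41.9 sin 55.0° = 34.32 m/s.
y(t) = 49.6 + v_y0 t − ½ g t² = 49.6 + 34.32×4.43 − ½×9.8×4.43² = 105 m.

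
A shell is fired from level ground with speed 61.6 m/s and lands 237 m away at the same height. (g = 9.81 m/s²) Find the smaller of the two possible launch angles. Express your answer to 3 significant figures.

Level-ground range: R = v₀² sin(2θ)/g ⇒ sin 2θ = R g / v₀² = 237×9.81/61.6² = 0.6127.
2θ = arcsin(0.6127) = 37.78° or 180° − 37.78° = 142.22°.
So θ = 18.9° or θ = 71.1°.

18.9°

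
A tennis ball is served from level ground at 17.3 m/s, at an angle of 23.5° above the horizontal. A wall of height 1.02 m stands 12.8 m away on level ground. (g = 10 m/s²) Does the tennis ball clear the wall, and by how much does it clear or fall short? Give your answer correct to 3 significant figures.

v_x = 17.3 cos 23.5° = 15.87 m/s; v_y0 = 17.3 sin 23.5° = 6.898 m/s.
Time to reach the wall: t = 12.8 / 15.87 = 0.8066 s.
Height at that point: y = 6.898×0.8066 − 5.000×0.8066² = 2.311 m.
That is 2.311 − 1.02 = 1.29 m above the top of the wall, so the tennis ball clears it.

Yes — it clears the wall by 1.29 m.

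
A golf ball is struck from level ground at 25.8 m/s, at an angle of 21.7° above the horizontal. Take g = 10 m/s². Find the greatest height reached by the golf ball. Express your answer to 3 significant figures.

Vertical component of launch velocity: v_y = 25.8 sin 21.7° = 9.539 m/s.
At the highest point the vertical velocity is zero, so v_y² = 2 g h_max.
h_max = (9.539)² / (2 × 10) = 90.99 / 20.00 = 4.55 m.

4.55 m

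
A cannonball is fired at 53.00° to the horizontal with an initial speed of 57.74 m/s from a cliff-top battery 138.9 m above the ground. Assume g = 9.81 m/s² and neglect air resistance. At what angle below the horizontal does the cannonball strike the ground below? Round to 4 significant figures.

63.49°

v_x = 57.74 cos 53.00° = 34.749 m/s.
At impact |v_y| = √(v_y0² + 2 g h) = √(46.113² + 2×9.81×138.9) = 69.654 m/s.
Angle below horizontal = arctan(|v_y| / v_x) = arctan(69.654 / 34.749) = 63.49°.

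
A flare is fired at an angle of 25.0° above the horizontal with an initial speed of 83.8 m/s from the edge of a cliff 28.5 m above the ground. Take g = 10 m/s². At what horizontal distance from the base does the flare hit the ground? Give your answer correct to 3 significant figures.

Components: v_x = 83.8 cos 25.0° = 75.95 m/s, v_y = 83.8 sin 25.0° = 35.42 m/s.
Vertical: 0 = 28.5 + 35.42 t − ½(10) t² ⇒ 5.000 t² − 35.42 t − 28.5 = 0.
t = [35.42 + √(1255 + 570.0)] / 10.00 = 7.814 s.
Horizontal: R = v_x · t = 75.95 × 7.814 = 593 m.

593 m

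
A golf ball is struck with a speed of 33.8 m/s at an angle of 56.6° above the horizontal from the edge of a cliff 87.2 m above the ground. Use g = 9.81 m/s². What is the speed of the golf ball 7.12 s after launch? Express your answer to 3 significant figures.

45.6 m/s

v_x = 33.8 cos 56.6° = 18.61 m/s (constant).
v_y(t) = 33.8 sin 56.6° − g t = 28.22 − 9.81 × 7.12 = -41.63 m/s.
Speed = √(v_x² + v_y²) = √(346.3 + 1733) = 45.6 m/s.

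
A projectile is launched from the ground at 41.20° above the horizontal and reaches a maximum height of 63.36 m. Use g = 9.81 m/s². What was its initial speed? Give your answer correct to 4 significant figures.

At maximum height v_y = 0, so (v₀ sin θ)² = 2 g H.
v₀ sin 41.20° = √(2 × 9.81 × 63.36) = 35.258 m/s.
v₀ = 35.258 / sin 41.20° = 35.258 / 0.6587 = 53.53 m/s.

53.53 m/s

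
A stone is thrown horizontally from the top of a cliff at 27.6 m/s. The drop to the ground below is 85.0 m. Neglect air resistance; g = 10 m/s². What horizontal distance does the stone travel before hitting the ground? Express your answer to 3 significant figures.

Initial vertical velocity is zero, so the fall time comes from h = ½ g t²: t = √(2 × 85.0 / 10) = 4.123 s.
Horizontal motion is uniform at 27.6 m/s, so x = 27.6 × 4.123 = 114 m.

114 m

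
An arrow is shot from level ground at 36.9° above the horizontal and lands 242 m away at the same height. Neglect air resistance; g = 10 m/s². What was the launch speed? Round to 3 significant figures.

50.2 m/s

On level ground, R = v₀² sin(2θ) / g, so v₀ = √(R g / sin 2θ).
sin(2 × 36.9°) = 0.9603.
v₀ = √(242 × 10 / 0.9603) = √2520 = 50.2 m/s.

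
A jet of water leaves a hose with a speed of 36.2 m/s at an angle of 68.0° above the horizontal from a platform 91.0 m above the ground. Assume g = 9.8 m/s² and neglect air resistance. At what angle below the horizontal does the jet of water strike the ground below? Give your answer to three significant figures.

v_x = 36.2 cos 68.0° = 13.56 m/s.
At impact |v_y| = √(v_y0² + 2 g h) = √(33.56² + 2×9.8×91.0) = 53.94 m/s.
Angle below horizontal = arctan(|v_y| / v_x) = arctan(53.94 / 13.56) = 75.9°.

75.9°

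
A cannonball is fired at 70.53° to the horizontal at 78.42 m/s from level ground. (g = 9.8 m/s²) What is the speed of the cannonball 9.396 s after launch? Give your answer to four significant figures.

v_x = 78.42 cos 70.53° = 26.138 m/s (constant).
v_y(t) = 78.42 sin 70.53° − g t = 73.936 − 9.8 × 9.396 = -18.145 m/s.
Speed = √(v_x² + v_y²) = √(683.20 + 329.24) = 31.82 m/s.

31.82 m/s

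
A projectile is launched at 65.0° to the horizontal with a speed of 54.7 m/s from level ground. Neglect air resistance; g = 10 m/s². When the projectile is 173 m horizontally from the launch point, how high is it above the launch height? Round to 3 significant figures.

v_x = 54.7 cos 65.0° = 23.12 m/s, v_y0 = 54.7 sin 65.0° = 49.58 m/s.
Time to reach x = 173 m: t = x / v_x = 173 / 23.12 = 7.483 s.
y = v_y0 t − ½ g t² = 49.58×7.483 − 5.000×7.483² = 91.0 m.

91.0 m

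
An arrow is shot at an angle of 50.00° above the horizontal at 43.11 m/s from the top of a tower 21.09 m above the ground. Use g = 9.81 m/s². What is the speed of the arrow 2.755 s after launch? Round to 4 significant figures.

28.35 m/s

v_x = 43.11 cos 50.00° = 27.711 m/s (constant).
v_y(t) = 43.11 sin 50.00° − g t = 33.024 − 9.81 × 2.755 = 5.9975 m/s.
Speed = √(v_x² + v_y²) = √(767.90 + 35.970) = 28.35 m/s.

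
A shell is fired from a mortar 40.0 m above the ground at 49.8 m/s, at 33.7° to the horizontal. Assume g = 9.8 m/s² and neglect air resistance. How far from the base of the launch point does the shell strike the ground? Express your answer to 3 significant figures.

Components: v_x = 49.8 cos 33.7° = 41.43 m/s, v_y = 49.8 sin 33.7° = 27.63 m/s.
Vertical: 0 = 40.0 + 27.63 t − ½(9.8) t² ⇒ 4.900 t² − 27.63 t − 40.0 = 0.
t = [27.63 + √(763.4 + 784.0)] / 9.800 = 6.833 s.
Horizontal: R = v_x · t = 41.43 × 6.833 = 283 m.

283 m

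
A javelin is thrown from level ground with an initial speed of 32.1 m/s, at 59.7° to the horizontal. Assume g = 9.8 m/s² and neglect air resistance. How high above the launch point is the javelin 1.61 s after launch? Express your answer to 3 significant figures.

31.9 m

v_y0 = 32.1 sin 59.7° = 27.71 m/s.
y(t) = v_y0 t − ½ g t² = 27.71×1.61 − 4.900×1.61² = 31.9 m.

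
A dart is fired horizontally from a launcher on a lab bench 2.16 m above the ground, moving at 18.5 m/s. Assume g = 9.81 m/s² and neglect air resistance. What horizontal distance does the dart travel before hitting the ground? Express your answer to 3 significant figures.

12.3 m

Initial vertical velocity is zero, so the fall time comes from h = ½ g t²: t = √(2 × 2.16 / 9.81) = 0.6636 s.
Horizontal motion is uniform at 18.5 m/s, so x = 18.5 × 0.6636 = 12.3 m.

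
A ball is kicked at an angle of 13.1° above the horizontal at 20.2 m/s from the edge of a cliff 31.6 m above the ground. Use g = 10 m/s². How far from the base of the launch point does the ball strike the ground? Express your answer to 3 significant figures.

59.3 m

Components: v_x = 20.2 cos 13.1° = 19.67 m/s, v_y = 20.2 sin 13.1° = 4.578 m/s.
Vertical: 0 = 31.6 + 4.578 t − ½(10) t² ⇒ 5.000 t² − 4.578 t − 31.6 = 0.
t = [4.578 + √(20.96 + 632.0)] / 10.00 = 3.013 s.
Horizontal: R = v_x · t = 19.67 × 3.013 = 59.3 m.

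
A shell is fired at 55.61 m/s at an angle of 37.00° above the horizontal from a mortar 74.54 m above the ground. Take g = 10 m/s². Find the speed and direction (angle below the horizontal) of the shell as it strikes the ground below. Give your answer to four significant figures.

67.70 m/s at 49.00° below the horizontal

v_x = 55.61 cos 37.00° = 44.412 m/s (constant).
|v_y| at impact = √((33.467)² + 2×10×74.54) = 51.096 m/s.
Speed = √(44.412² + 51.096²) = 67.70 m/s; angle = arctan(51.096/44.412) = 49.00° below horizontal.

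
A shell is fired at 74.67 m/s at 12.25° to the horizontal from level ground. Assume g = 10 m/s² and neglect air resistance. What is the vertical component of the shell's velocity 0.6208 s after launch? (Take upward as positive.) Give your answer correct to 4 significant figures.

9.635 m/s

Initial vertical component: v_y0 = 74.67 sin 12.25° = 15.843 m/s.
v_y(t) = v_y0 − g t = 15.843 − 10 × 0.6208 = 9.635 m/s.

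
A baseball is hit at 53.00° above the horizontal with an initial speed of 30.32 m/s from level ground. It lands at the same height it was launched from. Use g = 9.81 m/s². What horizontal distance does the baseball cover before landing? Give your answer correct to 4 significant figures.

90.08 m

For level ground, R = v₀² sin(2θ) / g.
sin(2 × 53.00°) = sin 106.00° = 0.9613.
R = (30.32)² × 0.9613 / 9.81 = 90.08 m.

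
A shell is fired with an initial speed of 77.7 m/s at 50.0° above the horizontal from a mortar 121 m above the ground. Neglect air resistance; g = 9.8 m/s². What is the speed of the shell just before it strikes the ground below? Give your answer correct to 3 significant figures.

v_x = 77.7 cos 50.0° = 49.94 m/s is unchanged throughout.
For the vertical component, v_y² = v_y0² + 2 g h = (59.52)² + 2×9.8×121 = 5914, so |v_y| = 76.90 m/s.
Impact speed = √(v_x² + v_y²) = √(2494 + 5914) = 91.7 m/s.

91.7 m/s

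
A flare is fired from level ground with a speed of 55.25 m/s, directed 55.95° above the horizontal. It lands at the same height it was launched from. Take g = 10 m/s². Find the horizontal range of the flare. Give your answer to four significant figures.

283.2 m

Components: v_x = 55.25 cos 55.95° = 30.935 m/s, v_y = 55.25 sin 55.95° = 45.777 m/s.
Time of flight (same landing height): t = 2 v_y / g = 2 × 45.777 / 10 = 9.1554 s.
Range: R = v_x · t = 30.935 × 9.1554 = 283.2 m.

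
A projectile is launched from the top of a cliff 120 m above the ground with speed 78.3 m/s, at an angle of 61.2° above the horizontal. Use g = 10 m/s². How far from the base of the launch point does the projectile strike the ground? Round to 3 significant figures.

577 m

Components: v_x = 78.3 cos 61.2° = 37.72 m/s, v_y = 78.3 sin 61.2° = 68.61 m/s.
Vertical: 0 = 120 + 68.61 t − ½(10) t² ⇒ 5.000 t² − 68.61 t − 120 = 0.
t = [68.61 + √(4707 + 2400)] / 10.00 = 15.29 s.
Horizontal: R = v_x · t = 37.72 × 15.29 = 577 m.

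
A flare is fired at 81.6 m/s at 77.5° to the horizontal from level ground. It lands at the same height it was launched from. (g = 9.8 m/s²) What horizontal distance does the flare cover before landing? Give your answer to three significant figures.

287 m

Components: v_x = 81.6 cos 77.5° = 17.66 m/s, v_y = 81.6 sin 77.5° = 79.67 m/s.
Time of flight (same landing height): t = 2 v_y / g = 2 × 79.67 / 9.8 = 16.26 s.
Range: R = v_x · t = 17.66 × 16.26 = 287 m.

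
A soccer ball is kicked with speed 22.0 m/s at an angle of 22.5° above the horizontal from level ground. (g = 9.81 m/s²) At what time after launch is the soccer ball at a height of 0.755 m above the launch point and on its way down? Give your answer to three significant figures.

1.62 s

v_y0 = 22.0 sin 22.5° = 8.419 m/s.
Set y = v_y0 t − ½ g t² = 0.755: 4.905 t² − 8.419 t + 0.755 = 0.
t = [8.419 ± √(70.88 − 14.81)] / 9.81 = (8.419 ± 7.488) / 9.81, giving t = 0.0949 s or t = 1.62 s.
On the way down corresponds to the larger root: t = 1.62 s.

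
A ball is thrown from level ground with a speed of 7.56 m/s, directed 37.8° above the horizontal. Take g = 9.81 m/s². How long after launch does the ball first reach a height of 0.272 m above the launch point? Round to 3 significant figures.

v_y0 = 7.56 sin 37.8° = 4.634 m/s.
Set y = v_y0 t − ½ g t² = 0.272: 4.905 t² − 4.634 t + 0.272 = 0.
t = [4.634 ± √(21.47 − 5.337)] / 9.81 = (4.634 ± 4.017) / 9.81, giving t = 0.0629 s or t = 0.882 s.
The ball is on the way up at the first time, so t = 0.0629 s.

0.0629 s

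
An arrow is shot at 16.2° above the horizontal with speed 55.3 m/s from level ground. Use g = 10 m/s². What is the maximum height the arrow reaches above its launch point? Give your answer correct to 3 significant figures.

Vertical component of launch velocity: v_y = 55.3 sin 16.2° = 15.43 m/s.
At the highest point the vertical velocity is zero, so v_y² = 2 g h_max.
h_max = (15.43)² / (2 × 10) = 238.1 / 20.00 = 11.9 m.

11.9 m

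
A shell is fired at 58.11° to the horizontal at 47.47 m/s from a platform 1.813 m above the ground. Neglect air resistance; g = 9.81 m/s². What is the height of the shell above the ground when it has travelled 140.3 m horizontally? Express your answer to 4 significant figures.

73.78 m

v_x = 47.47 cos 58.11° = 25.078 m/s, v_y0 = 47.47 sin 58.11° = 40.305 m/s.
Time to reach x = 140.3 m: t = x / v_x = 140.3 / 25.078 = 5.5945 s.
y = 1.813 + v_y0 t − ½ g t² = 1.813 + 40.305×5.5945 − 4.905×5.5945² = 73.78 m.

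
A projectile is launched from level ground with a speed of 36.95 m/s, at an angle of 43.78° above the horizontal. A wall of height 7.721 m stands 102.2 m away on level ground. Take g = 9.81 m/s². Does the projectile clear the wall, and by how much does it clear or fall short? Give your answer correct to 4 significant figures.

Yes — it clears the wall by 18.23 m.

v_x = 36.95 cos 43.78° = 26.678 m/s; v_y0 = 36.95 sin 43.78° = 25.565 m/s.
Time to reach the wall: t = 102.2 / 26.678 = 3.8309 s.
Height at that point: y = 25.565×3.8309 − 4.905×3.8309² = 25.952 m.
That is 25.952 − 7.721 = 18.23 m above the top of the wall, so the projectile clears it.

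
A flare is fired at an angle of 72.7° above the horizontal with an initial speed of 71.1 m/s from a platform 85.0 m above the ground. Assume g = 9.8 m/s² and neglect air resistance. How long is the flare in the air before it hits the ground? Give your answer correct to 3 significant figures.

Vertical component: v_y = 71.1 sin 72.7° = 67.88 m/s.
Taking up as positive with launch at y = 85.0 m, landing at y = 0: 0 = 85.0 + 67.88 t − ½(9.8) t².
Solving 4.900 t² − 67.88 t − 85.0 = 0 gives t = [67.88 + √(67.88² + 4·4.900·85.0)] / 9.800 = 15.0 s.

15.0 s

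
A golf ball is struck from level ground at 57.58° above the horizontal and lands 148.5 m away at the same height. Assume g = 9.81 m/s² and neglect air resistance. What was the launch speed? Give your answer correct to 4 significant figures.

On level ground, R = v₀² sin(2θ) / g, so v₀ = √(R g / sin 2θ).
sin(2 × 57.58°) = 0.9051.
v₀ = √(148.5 × 9.81 / 0.9051) = √1609.5 = 40.12 m/s.

40.12 m/s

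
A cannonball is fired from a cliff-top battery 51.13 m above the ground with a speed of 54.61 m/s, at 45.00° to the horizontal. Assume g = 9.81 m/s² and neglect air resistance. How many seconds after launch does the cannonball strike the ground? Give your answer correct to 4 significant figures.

9.027 s

Vertical component: v_y = 54.61 sin 45.00° = 38.615 m/s.
Taking up as positive with launch at y = 51.13 m, landing at y = 0: 0 = 51.13 + 38.615 t − ½(9.81) t².
Solving 4.905 t² − 38.615 t − 51.13 = 0 gives t = [38.615 + √(38.615² + 4·4.905·51.13)] / 9.810 = 9.027 s.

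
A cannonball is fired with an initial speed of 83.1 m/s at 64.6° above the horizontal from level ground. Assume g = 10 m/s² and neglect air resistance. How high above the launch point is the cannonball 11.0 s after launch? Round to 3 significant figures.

v_y0 = 83.1 sin 64.6° = 75.07 m/s.
y(t) = v_y0 t − ½ g t² = 75.07×11.0 − 5.000×11.0² = 221 m.

221 m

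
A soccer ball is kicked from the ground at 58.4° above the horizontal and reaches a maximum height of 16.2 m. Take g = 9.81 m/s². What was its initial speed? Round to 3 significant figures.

At maximum height v_y = 0, so (v₀ sin θ)² = 2 g H.
v₀ sin 58.4° = √(2 × 9.81 × 16.2) = 17.83 m/s.
v₀ = 17.83 / sin 58.4° = 17.83 / 0.8517 = 20.9 m/s.

20.9 m/s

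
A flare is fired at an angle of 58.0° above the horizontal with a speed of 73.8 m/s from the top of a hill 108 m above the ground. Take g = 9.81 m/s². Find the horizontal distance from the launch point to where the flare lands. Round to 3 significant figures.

Components: v_x = 73.8 cos 58.0° = 39.11 m/s, v_y = 73.8 sin 58.0° = 62.59 m/s.
Vertical: 0 = 108 + 62.59 t − ½(9.81) t² ⇒ 4.905 t² − 62.59 t − 108 = 0.
t = [62.59 + √(3918 + 2119)] / 9.810 = 14.30 s.
Horizontal: R = v_x · t = 39.11 × 14.30 = 559 m.

559 m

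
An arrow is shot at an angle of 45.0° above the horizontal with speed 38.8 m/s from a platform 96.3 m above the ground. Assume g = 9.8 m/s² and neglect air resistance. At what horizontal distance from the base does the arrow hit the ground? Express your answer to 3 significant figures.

221 m

Components: v_x = 38.8 cos 45.0° = 27.44 m/s, v_y = 38.8 sin 45.0° = 27.44 m/s.
Vertical: 0 = 96.3 + 27.44 t − ½(9.8) t² ⇒ 4.900 t² − 27.44 t − 96.3 = 0.
t = [27.44 + √(753.0 + 1887)] / 9.800 = 8.043 s.
Horizontal: R = v_x · t = 27.44 × 8.043 = 221 m.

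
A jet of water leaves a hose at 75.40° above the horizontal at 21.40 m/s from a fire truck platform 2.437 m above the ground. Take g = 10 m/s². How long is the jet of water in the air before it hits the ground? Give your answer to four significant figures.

4.256 s

Vertical component: v_y = 21.40 sin 75.40° = 20.709 m/s.
Taking up as positive with launch at y = 2.437 m, landing at y = 0: 0 = 2.437 + 20.709 t − ½(10) t².
Solving 5.000 t² − 20.709 t − 2.437 = 0 gives t = [20.709 + √(20.709² + 4·5.000·2.437)] / 10.00 = 4.256 s.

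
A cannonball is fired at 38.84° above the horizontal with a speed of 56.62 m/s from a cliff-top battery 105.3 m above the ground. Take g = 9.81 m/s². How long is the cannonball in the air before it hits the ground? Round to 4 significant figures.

9.499 s

Vertical component: v_y = 56.62 sin 38.84° = 35.509 m/s.
Taking up as positive with launch at y = 105.3 m, landing at y = 0: 0 = 105.3 + 35.509 t − ½(9.81) t².
Solving 4.905 t² − 35.509 t − 105.3 = 0 gives t = [35.509 + √(35.509² + 4·4.905·105.3)] / 9.810 = 9.499 s.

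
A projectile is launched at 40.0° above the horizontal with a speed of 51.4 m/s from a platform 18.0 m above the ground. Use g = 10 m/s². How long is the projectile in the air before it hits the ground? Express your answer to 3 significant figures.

7.11 s

Vertical component: v_y = 51.4 sin 40.0° = 33.04 m/s.
Taking up as positive with launch at y = 18.0 m, landing at y = 0: 0 = 18.0 + 33.04 t − ½(10) t².
Solving 5.000 t² − 33.04 t − 18.0 = 0 gives t = [33.04 + √(33.04² + 4·5.000·18.0)] / 10.00 = 7.11 s.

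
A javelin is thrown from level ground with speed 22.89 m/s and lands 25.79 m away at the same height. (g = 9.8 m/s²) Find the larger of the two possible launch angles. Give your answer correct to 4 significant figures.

Level-ground range: R = v₀² sin(2θ)/g ⇒ sin 2θ = R g / v₀² = 25.79×9.8/22.89² = 0.4824.
2θ = arcsin(0.4824) = 28.842° or 180° − 28.842° = 151.158°.
So θ = 14.42° or θ = 75.58°.

75.58°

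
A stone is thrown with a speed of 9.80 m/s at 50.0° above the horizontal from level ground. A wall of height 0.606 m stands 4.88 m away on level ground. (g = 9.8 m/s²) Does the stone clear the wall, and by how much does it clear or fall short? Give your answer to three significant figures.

v_x = 9.80 cos 50.0° = 6.299 m/s; v_y0 = 9.80 sin 50.0° = 7.507 m/s.
Time to reach the wall: t = 4.88 / 6.299 = 0.7747 s.
Height at that point: y = 7.507×0.7747 − 4.900×0.7747² = 2.875 m.
That is 2.875 − 0.606 = 2.27 m above the top of the wall, so the stone clears it.

Yes — it clears the wall by 2.27 m.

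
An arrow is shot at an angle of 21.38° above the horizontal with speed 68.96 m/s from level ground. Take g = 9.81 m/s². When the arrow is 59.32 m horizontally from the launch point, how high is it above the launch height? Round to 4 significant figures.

19.04 m

v_x = 68.96 cos 21.38° = 64.214 m/s, v_y0 = 68.96 sin 21.38° = 25.139 m/s.
Time to reach x = 59.32 m: t = x / v_x = 59.32 / 64.214 = 0.92379 s.
y = v_y0 t − ½ g t² = 25.139×0.92379 − 4.905×0.92379² = 19.04 m.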